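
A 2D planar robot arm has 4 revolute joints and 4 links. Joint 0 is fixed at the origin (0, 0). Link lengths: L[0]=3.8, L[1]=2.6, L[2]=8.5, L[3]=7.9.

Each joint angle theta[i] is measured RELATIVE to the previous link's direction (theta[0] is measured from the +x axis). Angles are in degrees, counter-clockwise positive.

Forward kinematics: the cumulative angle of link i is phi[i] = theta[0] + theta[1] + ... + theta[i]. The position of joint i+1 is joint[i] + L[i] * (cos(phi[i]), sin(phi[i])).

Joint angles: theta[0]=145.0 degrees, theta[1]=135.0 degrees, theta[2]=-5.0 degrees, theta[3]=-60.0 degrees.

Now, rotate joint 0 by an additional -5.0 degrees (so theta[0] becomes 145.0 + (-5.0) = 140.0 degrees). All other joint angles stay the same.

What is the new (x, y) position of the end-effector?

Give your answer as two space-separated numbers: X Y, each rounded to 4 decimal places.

Answer: -9.5260 -12.5975

Derivation:
joint[0] = (0.0000, 0.0000)  (base)
link 0: phi[0] = 140 = 140 deg
  cos(140 deg) = -0.7660, sin(140 deg) = 0.6428
  joint[1] = (0.0000, 0.0000) + 3.8 * (-0.7660, 0.6428) = (0.0000 + -2.9110, 0.0000 + 2.4426) = (-2.9110, 2.4426)
link 1: phi[1] = 140 + 135 = 275 deg
  cos(275 deg) = 0.0872, sin(275 deg) = -0.9962
  joint[2] = (-2.9110, 2.4426) + 2.6 * (0.0872, -0.9962) = (-2.9110 + 0.2266, 2.4426 + -2.5901) = (-2.6844, -0.1475)
link 2: phi[2] = 140 + 135 + -5 = 270 deg
  cos(270 deg) = -0.0000, sin(270 deg) = -1.0000
  joint[3] = (-2.6844, -0.1475) + 8.5 * (-0.0000, -1.0000) = (-2.6844 + -0.0000, -0.1475 + -8.5000) = (-2.6844, -8.6475)
link 3: phi[3] = 140 + 135 + -5 + -60 = 210 deg
  cos(210 deg) = -0.8660, sin(210 deg) = -0.5000
  joint[4] = (-2.6844, -8.6475) + 7.9 * (-0.8660, -0.5000) = (-2.6844 + -6.8416, -8.6475 + -3.9500) = (-9.5260, -12.5975)
End effector: (-9.5260, -12.5975)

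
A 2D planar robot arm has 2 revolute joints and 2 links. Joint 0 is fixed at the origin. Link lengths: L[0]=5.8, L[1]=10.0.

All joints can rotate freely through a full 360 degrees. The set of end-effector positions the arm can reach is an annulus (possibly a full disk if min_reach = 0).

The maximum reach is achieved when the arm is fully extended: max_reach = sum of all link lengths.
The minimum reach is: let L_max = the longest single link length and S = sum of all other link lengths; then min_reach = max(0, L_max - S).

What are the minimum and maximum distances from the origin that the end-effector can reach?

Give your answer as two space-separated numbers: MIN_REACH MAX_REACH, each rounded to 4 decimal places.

Link lengths: [5.8, 10.0]
max_reach = 5.8 + 10 = 15.8
L_max = max([5.8, 10.0]) = 10
S (sum of others) = 15.8 - 10 = 5.8
min_reach = max(0, 10 - 5.8) = max(0, 4.2) = 4.2

Answer: 4.2000 15.8000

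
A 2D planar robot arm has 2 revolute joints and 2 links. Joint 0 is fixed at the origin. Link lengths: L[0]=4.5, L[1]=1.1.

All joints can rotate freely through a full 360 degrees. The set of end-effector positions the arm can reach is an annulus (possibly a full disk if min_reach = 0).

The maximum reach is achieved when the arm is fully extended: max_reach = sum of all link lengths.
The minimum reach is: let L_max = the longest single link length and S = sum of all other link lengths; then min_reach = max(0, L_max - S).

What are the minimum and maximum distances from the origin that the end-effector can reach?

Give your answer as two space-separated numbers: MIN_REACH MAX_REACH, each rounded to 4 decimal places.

Link lengths: [4.5, 1.1]
max_reach = 4.5 + 1.1 = 5.6
L_max = max([4.5, 1.1]) = 4.5
S (sum of others) = 5.6 - 4.5 = 1.1
min_reach = max(0, 4.5 - 1.1) = max(0, 3.4) = 3.4

Answer: 3.4000 5.6000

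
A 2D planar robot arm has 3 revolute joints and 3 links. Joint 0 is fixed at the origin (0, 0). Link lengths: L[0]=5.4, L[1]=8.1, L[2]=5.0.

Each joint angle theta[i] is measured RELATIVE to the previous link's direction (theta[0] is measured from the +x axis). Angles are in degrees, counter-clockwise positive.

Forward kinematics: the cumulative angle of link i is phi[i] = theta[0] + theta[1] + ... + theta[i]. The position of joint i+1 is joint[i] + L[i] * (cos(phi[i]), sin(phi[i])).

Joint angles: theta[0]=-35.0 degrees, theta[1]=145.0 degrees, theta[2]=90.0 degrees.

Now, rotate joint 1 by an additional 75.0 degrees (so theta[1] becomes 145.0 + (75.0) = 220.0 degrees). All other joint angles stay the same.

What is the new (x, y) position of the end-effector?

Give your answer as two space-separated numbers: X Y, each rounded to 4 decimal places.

Answer: -3.2100 -8.7842

Derivation:
joint[0] = (0.0000, 0.0000)  (base)
link 0: phi[0] = -35 = -35 deg
  cos(-35 deg) = 0.8192, sin(-35 deg) = -0.5736
  joint[1] = (0.0000, 0.0000) + 5.4 * (0.8192, -0.5736) = (0.0000 + 4.4234, 0.0000 + -3.0973) = (4.4234, -3.0973)
link 1: phi[1] = -35 + 220 = 185 deg
  cos(185 deg) = -0.9962, sin(185 deg) = -0.0872
  joint[2] = (4.4234, -3.0973) + 8.1 * (-0.9962, -0.0872) = (4.4234 + -8.0692, -3.0973 + -0.7060) = (-3.6458, -3.8033)
link 2: phi[2] = -35 + 220 + 90 = 275 deg
  cos(275 deg) = 0.0872, sin(275 deg) = -0.9962
  joint[3] = (-3.6458, -3.8033) + 5 * (0.0872, -0.9962) = (-3.6458 + 0.4358, -3.8033 + -4.9810) = (-3.2100, -8.7842)
End effector: (-3.2100, -8.7842)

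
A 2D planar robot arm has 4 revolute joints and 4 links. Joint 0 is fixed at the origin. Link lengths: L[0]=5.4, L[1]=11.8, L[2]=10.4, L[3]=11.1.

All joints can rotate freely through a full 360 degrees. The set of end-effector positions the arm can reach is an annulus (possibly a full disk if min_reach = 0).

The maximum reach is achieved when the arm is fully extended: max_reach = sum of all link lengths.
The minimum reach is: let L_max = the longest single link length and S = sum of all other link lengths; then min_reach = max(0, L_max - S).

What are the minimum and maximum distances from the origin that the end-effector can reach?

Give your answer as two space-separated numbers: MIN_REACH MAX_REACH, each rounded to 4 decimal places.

Answer: 0.0000 38.7000

Derivation:
Link lengths: [5.4, 11.8, 10.4, 11.1]
max_reach = 5.4 + 11.8 + 10.4 + 11.1 = 38.7
L_max = max([5.4, 11.8, 10.4, 11.1]) = 11.8
S (sum of others) = 38.7 - 11.8 = 26.9
min_reach = max(0, 11.8 - 26.9) = max(0, -15.1) = 0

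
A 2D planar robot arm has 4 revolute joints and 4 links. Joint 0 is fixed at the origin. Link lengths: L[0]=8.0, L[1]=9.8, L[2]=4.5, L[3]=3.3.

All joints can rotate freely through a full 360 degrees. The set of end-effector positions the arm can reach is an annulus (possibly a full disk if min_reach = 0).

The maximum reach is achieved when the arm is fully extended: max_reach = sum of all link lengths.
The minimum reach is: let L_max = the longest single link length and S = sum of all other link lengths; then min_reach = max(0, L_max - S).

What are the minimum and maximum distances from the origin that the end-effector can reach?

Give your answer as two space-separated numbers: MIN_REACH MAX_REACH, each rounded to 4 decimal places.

Answer: 0.0000 25.6000

Derivation:
Link lengths: [8.0, 9.8, 4.5, 3.3]
max_reach = 8 + 9.8 + 4.5 + 3.3 = 25.6
L_max = max([8.0, 9.8, 4.5, 3.3]) = 9.8
S (sum of others) = 25.6 - 9.8 = 15.8
min_reach = max(0, 9.8 - 15.8) = max(0, -6) = 0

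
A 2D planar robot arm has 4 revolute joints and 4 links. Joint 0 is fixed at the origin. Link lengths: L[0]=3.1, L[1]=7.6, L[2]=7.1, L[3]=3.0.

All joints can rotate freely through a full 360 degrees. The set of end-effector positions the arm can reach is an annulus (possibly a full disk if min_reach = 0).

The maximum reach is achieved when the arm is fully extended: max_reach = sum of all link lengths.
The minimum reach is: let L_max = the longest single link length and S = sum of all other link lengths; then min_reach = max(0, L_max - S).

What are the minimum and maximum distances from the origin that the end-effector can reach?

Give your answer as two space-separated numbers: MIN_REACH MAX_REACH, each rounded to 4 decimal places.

Answer: 0.0000 20.8000

Derivation:
Link lengths: [3.1, 7.6, 7.1, 3.0]
max_reach = 3.1 + 7.6 + 7.1 + 3 = 20.8
L_max = max([3.1, 7.6, 7.1, 3.0]) = 7.6
S (sum of others) = 20.8 - 7.6 = 13.2
min_reach = max(0, 7.6 - 13.2) = max(0, -5.6) = 0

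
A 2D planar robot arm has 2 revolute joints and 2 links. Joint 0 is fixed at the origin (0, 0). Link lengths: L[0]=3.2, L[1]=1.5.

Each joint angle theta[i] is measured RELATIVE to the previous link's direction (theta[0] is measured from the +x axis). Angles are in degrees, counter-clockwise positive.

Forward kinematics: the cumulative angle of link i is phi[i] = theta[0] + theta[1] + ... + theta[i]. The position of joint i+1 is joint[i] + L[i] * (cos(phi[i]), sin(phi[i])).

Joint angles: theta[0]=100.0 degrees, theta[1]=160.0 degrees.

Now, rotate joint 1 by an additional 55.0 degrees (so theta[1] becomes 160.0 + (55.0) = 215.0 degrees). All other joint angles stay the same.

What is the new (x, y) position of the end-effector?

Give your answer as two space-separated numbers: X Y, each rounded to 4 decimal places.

joint[0] = (0.0000, 0.0000)  (base)
link 0: phi[0] = 100 = 100 deg
  cos(100 deg) = -0.1736, sin(100 deg) = 0.9848
  joint[1] = (0.0000, 0.0000) + 3.2 * (-0.1736, 0.9848) = (0.0000 + -0.5557, 0.0000 + 3.1514) = (-0.5557, 3.1514)
link 1: phi[1] = 100 + 215 = 315 deg
  cos(315 deg) = 0.7071, sin(315 deg) = -0.7071
  joint[2] = (-0.5557, 3.1514) + 1.5 * (0.7071, -0.7071) = (-0.5557 + 1.0607, 3.1514 + -1.0607) = (0.5050, 2.0907)
End effector: (0.5050, 2.0907)

Answer: 0.5050 2.0907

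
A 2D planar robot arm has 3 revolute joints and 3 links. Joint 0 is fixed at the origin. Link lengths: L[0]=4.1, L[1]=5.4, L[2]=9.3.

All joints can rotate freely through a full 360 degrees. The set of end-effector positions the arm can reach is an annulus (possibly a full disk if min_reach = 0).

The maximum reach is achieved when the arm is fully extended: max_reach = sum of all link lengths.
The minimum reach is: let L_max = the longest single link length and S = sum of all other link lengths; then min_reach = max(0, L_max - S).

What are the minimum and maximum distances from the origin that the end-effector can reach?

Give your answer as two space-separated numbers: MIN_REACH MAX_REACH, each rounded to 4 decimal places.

Link lengths: [4.1, 5.4, 9.3]
max_reach = 4.1 + 5.4 + 9.3 = 18.8
L_max = max([4.1, 5.4, 9.3]) = 9.3
S (sum of others) = 18.8 - 9.3 = 9.5
min_reach = max(0, 9.3 - 9.5) = max(0, -0.2) = 0

Answer: 0.0000 18.8000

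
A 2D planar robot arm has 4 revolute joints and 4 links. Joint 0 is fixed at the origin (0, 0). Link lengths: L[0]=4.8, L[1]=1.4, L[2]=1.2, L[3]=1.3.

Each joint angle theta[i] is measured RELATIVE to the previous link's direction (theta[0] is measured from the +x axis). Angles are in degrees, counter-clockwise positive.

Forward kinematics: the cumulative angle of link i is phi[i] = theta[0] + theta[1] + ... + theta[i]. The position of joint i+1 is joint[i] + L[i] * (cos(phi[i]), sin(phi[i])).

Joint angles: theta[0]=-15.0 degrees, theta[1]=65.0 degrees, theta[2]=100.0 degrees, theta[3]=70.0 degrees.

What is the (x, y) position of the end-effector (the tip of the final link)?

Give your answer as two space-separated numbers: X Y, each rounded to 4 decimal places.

joint[0] = (0.0000, 0.0000)  (base)
link 0: phi[0] = -15 = -15 deg
  cos(-15 deg) = 0.9659, sin(-15 deg) = -0.2588
  joint[1] = (0.0000, 0.0000) + 4.8 * (0.9659, -0.2588) = (0.0000 + 4.6364, 0.0000 + -1.2423) = (4.6364, -1.2423)
link 1: phi[1] = -15 + 65 = 50 deg
  cos(50 deg) = 0.6428, sin(50 deg) = 0.7660
  joint[2] = (4.6364, -1.2423) + 1.4 * (0.6428, 0.7660) = (4.6364 + 0.8999, -1.2423 + 1.0725) = (5.5363, -0.1699)
link 2: phi[2] = -15 + 65 + 100 = 150 deg
  cos(150 deg) = -0.8660, sin(150 deg) = 0.5000
  joint[3] = (5.5363, -0.1699) + 1.2 * (-0.8660, 0.5000) = (5.5363 + -1.0392, -0.1699 + 0.6000) = (4.4971, 0.4301)
link 3: phi[3] = -15 + 65 + 100 + 70 = 220 deg
  cos(220 deg) = -0.7660, sin(220 deg) = -0.6428
  joint[4] = (4.4971, 0.4301) + 1.3 * (-0.7660, -0.6428) = (4.4971 + -0.9959, 0.4301 + -0.8356) = (3.5013, -0.4055)
End effector: (3.5013, -0.4055)

Answer: 3.5013 -0.4055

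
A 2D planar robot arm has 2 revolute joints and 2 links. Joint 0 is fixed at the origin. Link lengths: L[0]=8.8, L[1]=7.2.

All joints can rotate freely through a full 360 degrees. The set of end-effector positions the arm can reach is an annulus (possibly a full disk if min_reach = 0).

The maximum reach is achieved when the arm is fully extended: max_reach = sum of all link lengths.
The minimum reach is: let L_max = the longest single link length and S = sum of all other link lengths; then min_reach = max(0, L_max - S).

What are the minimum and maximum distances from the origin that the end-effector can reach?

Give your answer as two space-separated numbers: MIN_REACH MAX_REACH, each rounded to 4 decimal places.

Link lengths: [8.8, 7.2]
max_reach = 8.8 + 7.2 = 16
L_max = max([8.8, 7.2]) = 8.8
S (sum of others) = 16 - 8.8 = 7.2
min_reach = max(0, 8.8 - 7.2) = max(0, 1.6) = 1.6

Answer: 1.6000 16.0000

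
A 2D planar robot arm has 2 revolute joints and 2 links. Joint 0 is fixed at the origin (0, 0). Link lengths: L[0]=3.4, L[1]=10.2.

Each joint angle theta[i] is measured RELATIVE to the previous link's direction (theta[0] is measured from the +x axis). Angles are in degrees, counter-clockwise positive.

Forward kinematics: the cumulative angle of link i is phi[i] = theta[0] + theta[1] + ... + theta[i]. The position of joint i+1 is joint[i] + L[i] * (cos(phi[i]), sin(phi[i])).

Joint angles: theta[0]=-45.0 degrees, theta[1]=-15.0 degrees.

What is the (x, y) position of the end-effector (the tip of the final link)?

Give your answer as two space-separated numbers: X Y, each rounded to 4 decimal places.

joint[0] = (0.0000, 0.0000)  (base)
link 0: phi[0] = -45 = -45 deg
  cos(-45 deg) = 0.7071, sin(-45 deg) = -0.7071
  joint[1] = (0.0000, 0.0000) + 3.4 * (0.7071, -0.7071) = (0.0000 + 2.4042, 0.0000 + -2.4042) = (2.4042, -2.4042)
link 1: phi[1] = -45 + -15 = -60 deg
  cos(-60 deg) = 0.5000, sin(-60 deg) = -0.8660
  joint[2] = (2.4042, -2.4042) + 10.2 * (0.5000, -0.8660) = (2.4042 + 5.1000, -2.4042 + -8.8335) = (7.5042, -11.2376)
End effector: (7.5042, -11.2376)

Answer: 7.5042 -11.2376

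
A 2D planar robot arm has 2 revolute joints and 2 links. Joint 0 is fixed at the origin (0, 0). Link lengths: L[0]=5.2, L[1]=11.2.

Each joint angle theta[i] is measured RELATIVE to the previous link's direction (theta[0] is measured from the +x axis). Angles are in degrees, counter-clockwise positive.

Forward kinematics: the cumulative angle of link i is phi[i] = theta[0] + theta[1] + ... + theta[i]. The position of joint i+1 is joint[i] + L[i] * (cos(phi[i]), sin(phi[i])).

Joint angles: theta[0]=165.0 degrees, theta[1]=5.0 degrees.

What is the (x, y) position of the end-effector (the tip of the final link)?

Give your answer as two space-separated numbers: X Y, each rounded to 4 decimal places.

joint[0] = (0.0000, 0.0000)  (base)
link 0: phi[0] = 165 = 165 deg
  cos(165 deg) = -0.9659, sin(165 deg) = 0.2588
  joint[1] = (0.0000, 0.0000) + 5.2 * (-0.9659, 0.2588) = (0.0000 + -5.0228, 0.0000 + 1.3459) = (-5.0228, 1.3459)
link 1: phi[1] = 165 + 5 = 170 deg
  cos(170 deg) = -0.9848, sin(170 deg) = 0.1736
  joint[2] = (-5.0228, 1.3459) + 11.2 * (-0.9848, 0.1736) = (-5.0228 + -11.0298, 1.3459 + 1.9449) = (-16.0527, 3.2907)
End effector: (-16.0527, 3.2907)

Answer: -16.0527 3.2907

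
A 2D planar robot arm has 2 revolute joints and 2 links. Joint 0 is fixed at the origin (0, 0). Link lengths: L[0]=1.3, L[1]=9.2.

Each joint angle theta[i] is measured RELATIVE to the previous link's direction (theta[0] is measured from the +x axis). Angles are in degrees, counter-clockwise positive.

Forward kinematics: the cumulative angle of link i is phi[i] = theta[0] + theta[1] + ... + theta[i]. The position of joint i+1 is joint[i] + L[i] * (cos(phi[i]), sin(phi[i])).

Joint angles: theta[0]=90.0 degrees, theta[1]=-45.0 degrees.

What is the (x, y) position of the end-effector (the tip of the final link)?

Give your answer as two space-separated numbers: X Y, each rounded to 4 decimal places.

Answer: 6.5054 7.8054

Derivation:
joint[0] = (0.0000, 0.0000)  (base)
link 0: phi[0] = 90 = 90 deg
  cos(90 deg) = 0.0000, sin(90 deg) = 1.0000
  joint[1] = (0.0000, 0.0000) + 1.3 * (0.0000, 1.0000) = (0.0000 + 0.0000, 0.0000 + 1.3000) = (0.0000, 1.3000)
link 1: phi[1] = 90 + -45 = 45 deg
  cos(45 deg) = 0.7071, sin(45 deg) = 0.7071
  joint[2] = (0.0000, 1.3000) + 9.2 * (0.7071, 0.7071) = (0.0000 + 6.5054, 1.3000 + 6.5054) = (6.5054, 7.8054)
End effector: (6.5054, 7.8054)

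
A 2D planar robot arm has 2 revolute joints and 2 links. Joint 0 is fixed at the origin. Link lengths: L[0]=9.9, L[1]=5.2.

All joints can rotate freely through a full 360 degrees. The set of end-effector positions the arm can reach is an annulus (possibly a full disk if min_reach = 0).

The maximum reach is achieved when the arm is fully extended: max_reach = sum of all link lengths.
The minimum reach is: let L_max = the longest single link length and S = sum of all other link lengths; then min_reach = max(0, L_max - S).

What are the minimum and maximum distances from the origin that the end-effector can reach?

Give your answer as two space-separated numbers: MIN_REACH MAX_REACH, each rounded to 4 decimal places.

Answer: 4.7000 15.1000

Derivation:
Link lengths: [9.9, 5.2]
max_reach = 9.9 + 5.2 = 15.1
L_max = max([9.9, 5.2]) = 9.9
S (sum of others) = 15.1 - 9.9 = 5.2
min_reach = max(0, 9.9 - 5.2) = max(0, 4.7) = 4.7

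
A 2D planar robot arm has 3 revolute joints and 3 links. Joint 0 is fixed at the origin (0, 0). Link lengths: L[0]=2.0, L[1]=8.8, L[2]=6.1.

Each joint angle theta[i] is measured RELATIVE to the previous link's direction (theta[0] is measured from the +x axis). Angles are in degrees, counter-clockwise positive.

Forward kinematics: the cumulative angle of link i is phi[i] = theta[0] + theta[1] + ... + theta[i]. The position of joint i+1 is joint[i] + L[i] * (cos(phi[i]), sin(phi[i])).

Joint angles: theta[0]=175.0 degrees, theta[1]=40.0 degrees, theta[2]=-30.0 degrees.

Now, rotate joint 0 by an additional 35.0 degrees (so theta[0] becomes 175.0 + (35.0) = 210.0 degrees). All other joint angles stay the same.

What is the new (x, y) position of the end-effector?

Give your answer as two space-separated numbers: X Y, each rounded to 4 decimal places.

Answer: -9.4147 -13.1903

Derivation:
joint[0] = (0.0000, 0.0000)  (base)
link 0: phi[0] = 210 = 210 deg
  cos(210 deg) = -0.8660, sin(210 deg) = -0.5000
  joint[1] = (0.0000, 0.0000) + 2 * (-0.8660, -0.5000) = (0.0000 + -1.7321, 0.0000 + -1.0000) = (-1.7321, -1.0000)
link 1: phi[1] = 210 + 40 = 250 deg
  cos(250 deg) = -0.3420, sin(250 deg) = -0.9397
  joint[2] = (-1.7321, -1.0000) + 8.8 * (-0.3420, -0.9397) = (-1.7321 + -3.0098, -1.0000 + -8.2693) = (-4.7418, -9.2693)
link 2: phi[2] = 210 + 40 + -30 = 220 deg
  cos(220 deg) = -0.7660, sin(220 deg) = -0.6428
  joint[3] = (-4.7418, -9.2693) + 6.1 * (-0.7660, -0.6428) = (-4.7418 + -4.6729, -9.2693 + -3.9210) = (-9.4147, -13.1903)
End effector: (-9.4147, -13.1903)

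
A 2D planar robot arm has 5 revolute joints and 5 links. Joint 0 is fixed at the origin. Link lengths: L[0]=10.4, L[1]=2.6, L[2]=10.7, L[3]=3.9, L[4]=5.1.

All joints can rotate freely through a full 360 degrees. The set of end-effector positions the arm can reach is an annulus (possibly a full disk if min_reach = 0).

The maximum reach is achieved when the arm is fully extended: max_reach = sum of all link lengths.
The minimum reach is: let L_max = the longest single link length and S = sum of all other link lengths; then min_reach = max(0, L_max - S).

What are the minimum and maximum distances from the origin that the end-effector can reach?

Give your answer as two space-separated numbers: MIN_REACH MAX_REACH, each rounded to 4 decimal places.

Link lengths: [10.4, 2.6, 10.7, 3.9, 5.1]
max_reach = 10.4 + 2.6 + 10.7 + 3.9 + 5.1 = 32.7
L_max = max([10.4, 2.6, 10.7, 3.9, 5.1]) = 10.7
S (sum of others) = 32.7 - 10.7 = 22
min_reach = max(0, 10.7 - 22) = max(0, -11.3) = 0

Answer: 0.0000 32.7000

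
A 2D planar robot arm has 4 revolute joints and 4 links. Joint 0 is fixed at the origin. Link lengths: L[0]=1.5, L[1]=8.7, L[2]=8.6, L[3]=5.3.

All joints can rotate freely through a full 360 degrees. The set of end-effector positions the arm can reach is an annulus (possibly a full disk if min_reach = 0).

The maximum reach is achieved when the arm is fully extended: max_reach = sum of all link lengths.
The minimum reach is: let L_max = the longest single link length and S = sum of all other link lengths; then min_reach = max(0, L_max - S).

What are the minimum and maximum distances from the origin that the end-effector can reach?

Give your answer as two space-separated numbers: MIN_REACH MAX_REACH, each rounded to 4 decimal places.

Answer: 0.0000 24.1000

Derivation:
Link lengths: [1.5, 8.7, 8.6, 5.3]
max_reach = 1.5 + 8.7 + 8.6 + 5.3 = 24.1
L_max = max([1.5, 8.7, 8.6, 5.3]) = 8.7
S (sum of others) = 24.1 - 8.7 = 15.4
min_reach = max(0, 8.7 - 15.4) = max(0, -6.7) = 0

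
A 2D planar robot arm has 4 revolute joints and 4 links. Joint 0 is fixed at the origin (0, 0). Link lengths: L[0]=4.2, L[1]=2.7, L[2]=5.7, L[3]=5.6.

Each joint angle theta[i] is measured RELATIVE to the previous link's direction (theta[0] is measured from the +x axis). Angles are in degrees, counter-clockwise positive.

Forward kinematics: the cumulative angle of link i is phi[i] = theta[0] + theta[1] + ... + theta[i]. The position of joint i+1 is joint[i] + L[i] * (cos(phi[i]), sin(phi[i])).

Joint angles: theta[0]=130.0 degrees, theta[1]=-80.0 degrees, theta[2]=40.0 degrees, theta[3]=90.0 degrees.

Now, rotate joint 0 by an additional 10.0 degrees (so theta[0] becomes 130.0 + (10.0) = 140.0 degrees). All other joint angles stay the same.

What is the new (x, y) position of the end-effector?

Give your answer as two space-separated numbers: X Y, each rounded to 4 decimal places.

Answer: -8.3721 9.6790

Derivation:
joint[0] = (0.0000, 0.0000)  (base)
link 0: phi[0] = 140 = 140 deg
  cos(140 deg) = -0.7660, sin(140 deg) = 0.6428
  joint[1] = (0.0000, 0.0000) + 4.2 * (-0.7660, 0.6428) = (0.0000 + -3.2174, 0.0000 + 2.6997) = (-3.2174, 2.6997)
link 1: phi[1] = 140 + -80 = 60 deg
  cos(60 deg) = 0.5000, sin(60 deg) = 0.8660
  joint[2] = (-3.2174, 2.6997) + 2.7 * (0.5000, 0.8660) = (-3.2174 + 1.3500, 2.6997 + 2.3383) = (-1.8674, 5.0380)
link 2: phi[2] = 140 + -80 + 40 = 100 deg
  cos(100 deg) = -0.1736, sin(100 deg) = 0.9848
  joint[3] = (-1.8674, 5.0380) + 5.7 * (-0.1736, 0.9848) = (-1.8674 + -0.9898, 5.0380 + 5.6134) = (-2.8572, 10.6514)
link 3: phi[3] = 140 + -80 + 40 + 90 = 190 deg
  cos(190 deg) = -0.9848, sin(190 deg) = -0.1736
  joint[4] = (-2.8572, 10.6514) + 5.6 * (-0.9848, -0.1736) = (-2.8572 + -5.5149, 10.6514 + -0.9724) = (-8.3721, 9.6790)
End effector: (-8.3721, 9.6790)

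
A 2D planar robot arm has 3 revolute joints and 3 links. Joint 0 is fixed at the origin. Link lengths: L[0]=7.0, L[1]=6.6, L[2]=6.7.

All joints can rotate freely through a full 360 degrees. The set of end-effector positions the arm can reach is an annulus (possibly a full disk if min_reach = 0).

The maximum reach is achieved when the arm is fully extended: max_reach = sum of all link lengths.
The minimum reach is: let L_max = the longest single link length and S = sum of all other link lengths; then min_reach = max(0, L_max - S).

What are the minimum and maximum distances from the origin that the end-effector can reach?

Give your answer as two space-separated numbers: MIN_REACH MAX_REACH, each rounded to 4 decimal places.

Link lengths: [7.0, 6.6, 6.7]
max_reach = 7 + 6.6 + 6.7 = 20.3
L_max = max([7.0, 6.6, 6.7]) = 7
S (sum of others) = 20.3 - 7 = 13.3
min_reach = max(0, 7 - 13.3) = max(0, -6.3) = 0

Answer: 0.0000 20.3000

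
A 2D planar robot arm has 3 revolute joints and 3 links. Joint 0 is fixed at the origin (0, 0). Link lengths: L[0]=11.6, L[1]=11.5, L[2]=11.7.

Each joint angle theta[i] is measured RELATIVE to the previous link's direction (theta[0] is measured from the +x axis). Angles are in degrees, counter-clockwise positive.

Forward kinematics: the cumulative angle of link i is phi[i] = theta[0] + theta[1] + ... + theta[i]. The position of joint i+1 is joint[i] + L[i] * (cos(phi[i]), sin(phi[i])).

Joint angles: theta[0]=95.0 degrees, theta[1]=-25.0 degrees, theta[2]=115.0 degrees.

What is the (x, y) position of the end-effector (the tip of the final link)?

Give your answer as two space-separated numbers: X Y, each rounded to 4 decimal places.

Answer: -8.7333 21.3426

Derivation:
joint[0] = (0.0000, 0.0000)  (base)
link 0: phi[0] = 95 = 95 deg
  cos(95 deg) = -0.0872, sin(95 deg) = 0.9962
  joint[1] = (0.0000, 0.0000) + 11.6 * (-0.0872, 0.9962) = (0.0000 + -1.0110, 0.0000 + 11.5559) = (-1.0110, 11.5559)
link 1: phi[1] = 95 + -25 = 70 deg
  cos(70 deg) = 0.3420, sin(70 deg) = 0.9397
  joint[2] = (-1.0110, 11.5559) + 11.5 * (0.3420, 0.9397) = (-1.0110 + 3.9332, 11.5559 + 10.8065) = (2.9222, 22.3623)
link 2: phi[2] = 95 + -25 + 115 = 185 deg
  cos(185 deg) = -0.9962, sin(185 deg) = -0.0872
  joint[3] = (2.9222, 22.3623) + 11.7 * (-0.9962, -0.0872) = (2.9222 + -11.6555, 22.3623 + -1.0197) = (-8.7333, 21.3426)
End effector: (-8.7333, 21.3426)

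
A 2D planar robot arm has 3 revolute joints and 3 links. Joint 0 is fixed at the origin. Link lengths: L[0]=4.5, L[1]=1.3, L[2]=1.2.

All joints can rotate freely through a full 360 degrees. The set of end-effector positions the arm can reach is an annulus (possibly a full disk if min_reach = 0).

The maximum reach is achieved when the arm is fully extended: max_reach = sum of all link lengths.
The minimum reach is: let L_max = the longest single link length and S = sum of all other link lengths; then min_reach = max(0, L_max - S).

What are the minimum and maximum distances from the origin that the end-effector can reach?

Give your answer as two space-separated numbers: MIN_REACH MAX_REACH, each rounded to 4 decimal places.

Answer: 2.0000 7.0000

Derivation:
Link lengths: [4.5, 1.3, 1.2]
max_reach = 4.5 + 1.3 + 1.2 = 7
L_max = max([4.5, 1.3, 1.2]) = 4.5
S (sum of others) = 7 - 4.5 = 2.5
min_reach = max(0, 4.5 - 2.5) = max(0, 2) = 2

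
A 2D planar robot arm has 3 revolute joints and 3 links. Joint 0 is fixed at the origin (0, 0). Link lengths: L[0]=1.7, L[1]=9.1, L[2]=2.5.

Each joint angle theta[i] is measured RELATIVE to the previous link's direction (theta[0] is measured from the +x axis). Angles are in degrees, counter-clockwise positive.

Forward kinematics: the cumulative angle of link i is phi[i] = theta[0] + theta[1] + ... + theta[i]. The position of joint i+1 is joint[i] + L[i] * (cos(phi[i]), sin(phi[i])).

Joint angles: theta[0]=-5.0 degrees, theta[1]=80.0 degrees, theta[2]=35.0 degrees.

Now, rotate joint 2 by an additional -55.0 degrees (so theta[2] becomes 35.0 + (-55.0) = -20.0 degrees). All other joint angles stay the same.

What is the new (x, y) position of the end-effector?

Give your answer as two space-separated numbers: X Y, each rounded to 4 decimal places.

joint[0] = (0.0000, 0.0000)  (base)
link 0: phi[0] = -5 = -5 deg
  cos(-5 deg) = 0.9962, sin(-5 deg) = -0.0872
  joint[1] = (0.0000, 0.0000) + 1.7 * (0.9962, -0.0872) = (0.0000 + 1.6935, 0.0000 + -0.1482) = (1.6935, -0.1482)
link 1: phi[1] = -5 + 80 = 75 deg
  cos(75 deg) = 0.2588, sin(75 deg) = 0.9659
  joint[2] = (1.6935, -0.1482) + 9.1 * (0.2588, 0.9659) = (1.6935 + 2.3553, -0.1482 + 8.7899) = (4.0488, 8.6418)
link 2: phi[2] = -5 + 80 + -20 = 55 deg
  cos(55 deg) = 0.5736, sin(55 deg) = 0.8192
  joint[3] = (4.0488, 8.6418) + 2.5 * (0.5736, 0.8192) = (4.0488 + 1.4339, 8.6418 + 2.0479) = (5.4827, 10.6896)
End effector: (5.4827, 10.6896)

Answer: 5.4827 10.6896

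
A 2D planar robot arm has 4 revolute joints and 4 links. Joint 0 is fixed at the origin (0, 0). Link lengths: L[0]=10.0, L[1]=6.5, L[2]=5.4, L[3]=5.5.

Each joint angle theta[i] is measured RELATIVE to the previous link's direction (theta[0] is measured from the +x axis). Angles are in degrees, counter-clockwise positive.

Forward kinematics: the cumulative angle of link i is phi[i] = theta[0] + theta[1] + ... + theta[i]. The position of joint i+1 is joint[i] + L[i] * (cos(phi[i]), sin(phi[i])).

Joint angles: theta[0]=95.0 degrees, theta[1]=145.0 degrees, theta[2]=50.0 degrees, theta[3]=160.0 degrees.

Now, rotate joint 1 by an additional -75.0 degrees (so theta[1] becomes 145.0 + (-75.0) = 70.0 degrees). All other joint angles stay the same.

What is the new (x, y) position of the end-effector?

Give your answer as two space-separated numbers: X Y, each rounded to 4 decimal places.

Answer: -6.2609 9.9705

Derivation:
joint[0] = (0.0000, 0.0000)  (base)
link 0: phi[0] = 95 = 95 deg
  cos(95 deg) = -0.0872, sin(95 deg) = 0.9962
  joint[1] = (0.0000, 0.0000) + 10 * (-0.0872, 0.9962) = (0.0000 + -0.8716, 0.0000 + 9.9619) = (-0.8716, 9.9619)
link 1: phi[1] = 95 + 70 = 165 deg
  cos(165 deg) = -0.9659, sin(165 deg) = 0.2588
  joint[2] = (-0.8716, 9.9619) + 6.5 * (-0.9659, 0.2588) = (-0.8716 + -6.2785, 9.9619 + 1.6823) = (-7.1501, 11.6443)
link 2: phi[2] = 95 + 70 + 50 = 215 deg
  cos(215 deg) = -0.8192, sin(215 deg) = -0.5736
  joint[3] = (-7.1501, 11.6443) + 5.4 * (-0.8192, -0.5736) = (-7.1501 + -4.4234, 11.6443 + -3.0973) = (-11.5735, 8.5470)
link 3: phi[3] = 95 + 70 + 50 + 160 = 375 deg
  cos(375 deg) = 0.9659, sin(375 deg) = 0.2588
  joint[4] = (-11.5735, 8.5470) + 5.5 * (0.9659, 0.2588) = (-11.5735 + 5.3126, 8.5470 + 1.4235) = (-6.2609, 9.9705)
End effector: (-6.2609, 9.9705)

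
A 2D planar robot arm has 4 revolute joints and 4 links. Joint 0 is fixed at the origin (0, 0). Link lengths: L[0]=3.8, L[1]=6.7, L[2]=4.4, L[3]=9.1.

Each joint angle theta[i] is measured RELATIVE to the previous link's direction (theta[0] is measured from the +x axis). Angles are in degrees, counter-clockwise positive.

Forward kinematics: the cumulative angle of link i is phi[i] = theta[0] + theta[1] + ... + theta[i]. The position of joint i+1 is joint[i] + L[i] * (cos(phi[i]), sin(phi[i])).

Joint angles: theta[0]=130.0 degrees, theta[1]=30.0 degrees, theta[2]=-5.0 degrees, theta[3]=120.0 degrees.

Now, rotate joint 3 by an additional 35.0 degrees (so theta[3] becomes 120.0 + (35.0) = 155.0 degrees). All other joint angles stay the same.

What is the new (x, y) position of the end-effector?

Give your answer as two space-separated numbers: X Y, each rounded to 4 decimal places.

joint[0] = (0.0000, 0.0000)  (base)
link 0: phi[0] = 130 = 130 deg
  cos(130 deg) = -0.6428, sin(130 deg) = 0.7660
  joint[1] = (0.0000, 0.0000) + 3.8 * (-0.6428, 0.7660) = (0.0000 + -2.4426, 0.0000 + 2.9110) = (-2.4426, 2.9110)
link 1: phi[1] = 130 + 30 = 160 deg
  cos(160 deg) = -0.9397, sin(160 deg) = 0.3420
  joint[2] = (-2.4426, 2.9110) + 6.7 * (-0.9397, 0.3420) = (-2.4426 + -6.2959, 2.9110 + 2.2915) = (-8.7385, 5.2025)
link 2: phi[2] = 130 + 30 + -5 = 155 deg
  cos(155 deg) = -0.9063, sin(155 deg) = 0.4226
  joint[3] = (-8.7385, 5.2025) + 4.4 * (-0.9063, 0.4226) = (-8.7385 + -3.9878, 5.2025 + 1.8595) = (-12.7263, 7.0620)
link 3: phi[3] = 130 + 30 + -5 + 155 = 310 deg
  cos(310 deg) = 0.6428, sin(310 deg) = -0.7660
  joint[4] = (-12.7263, 7.0620) + 9.1 * (0.6428, -0.7660) = (-12.7263 + 5.8494, 7.0620 + -6.9710) = (-6.8769, 0.0910)
End effector: (-6.8769, 0.0910)

Answer: -6.8769 0.0910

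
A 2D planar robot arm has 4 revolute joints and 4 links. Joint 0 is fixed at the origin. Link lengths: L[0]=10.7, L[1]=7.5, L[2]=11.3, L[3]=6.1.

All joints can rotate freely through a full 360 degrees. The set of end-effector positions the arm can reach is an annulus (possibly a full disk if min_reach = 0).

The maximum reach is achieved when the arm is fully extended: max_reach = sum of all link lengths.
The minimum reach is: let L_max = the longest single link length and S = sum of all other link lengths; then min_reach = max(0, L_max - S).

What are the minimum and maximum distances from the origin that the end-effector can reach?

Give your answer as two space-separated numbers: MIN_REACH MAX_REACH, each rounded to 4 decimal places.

Link lengths: [10.7, 7.5, 11.3, 6.1]
max_reach = 10.7 + 7.5 + 11.3 + 6.1 = 35.6
L_max = max([10.7, 7.5, 11.3, 6.1]) = 11.3
S (sum of others) = 35.6 - 11.3 = 24.3
min_reach = max(0, 11.3 - 24.3) = max(0, -13) = 0

Answer: 0.0000 35.6000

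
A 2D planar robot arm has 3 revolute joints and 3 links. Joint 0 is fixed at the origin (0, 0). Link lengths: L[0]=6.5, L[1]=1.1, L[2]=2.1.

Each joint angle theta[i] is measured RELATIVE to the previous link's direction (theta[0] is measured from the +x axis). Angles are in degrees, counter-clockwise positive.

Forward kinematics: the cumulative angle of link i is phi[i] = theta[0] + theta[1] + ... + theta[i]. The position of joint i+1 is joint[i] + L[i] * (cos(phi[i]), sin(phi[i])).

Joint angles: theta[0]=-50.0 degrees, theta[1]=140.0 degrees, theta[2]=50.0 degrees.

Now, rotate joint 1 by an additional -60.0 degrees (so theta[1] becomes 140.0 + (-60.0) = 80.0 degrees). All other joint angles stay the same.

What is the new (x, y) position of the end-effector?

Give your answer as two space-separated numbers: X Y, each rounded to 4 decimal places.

joint[0] = (0.0000, 0.0000)  (base)
link 0: phi[0] = -50 = -50 deg
  cos(-50 deg) = 0.6428, sin(-50 deg) = -0.7660
  joint[1] = (0.0000, 0.0000) + 6.5 * (0.6428, -0.7660) = (0.0000 + 4.1781, 0.0000 + -4.9793) = (4.1781, -4.9793)
link 1: phi[1] = -50 + 80 = 30 deg
  cos(30 deg) = 0.8660, sin(30 deg) = 0.5000
  joint[2] = (4.1781, -4.9793) + 1.1 * (0.8660, 0.5000) = (4.1781 + 0.9526, -4.9793 + 0.5500) = (5.1307, -4.4293)
link 2: phi[2] = -50 + 80 + 50 = 80 deg
  cos(80 deg) = 0.1736, sin(80 deg) = 0.9848
  joint[3] = (5.1307, -4.4293) + 2.1 * (0.1736, 0.9848) = (5.1307 + 0.3647, -4.4293 + 2.0681) = (5.4954, -2.3612)
End effector: (5.4954, -2.3612)

Answer: 5.4954 -2.3612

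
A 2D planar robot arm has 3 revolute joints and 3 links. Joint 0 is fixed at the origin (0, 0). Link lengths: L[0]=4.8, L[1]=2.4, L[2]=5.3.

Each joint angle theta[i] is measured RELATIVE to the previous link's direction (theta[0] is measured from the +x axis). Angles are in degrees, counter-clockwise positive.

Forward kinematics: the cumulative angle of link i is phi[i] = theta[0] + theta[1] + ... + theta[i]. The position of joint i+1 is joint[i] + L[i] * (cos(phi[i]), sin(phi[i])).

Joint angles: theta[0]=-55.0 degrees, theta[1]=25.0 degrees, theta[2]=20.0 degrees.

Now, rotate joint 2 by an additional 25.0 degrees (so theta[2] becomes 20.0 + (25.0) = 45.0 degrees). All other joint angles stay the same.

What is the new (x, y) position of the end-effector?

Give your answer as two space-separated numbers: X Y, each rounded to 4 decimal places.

joint[0] = (0.0000, 0.0000)  (base)
link 0: phi[0] = -55 = -55 deg
  cos(-55 deg) = 0.5736, sin(-55 deg) = -0.8192
  joint[1] = (0.0000, 0.0000) + 4.8 * (0.5736, -0.8192) = (0.0000 + 2.7532, 0.0000 + -3.9319) = (2.7532, -3.9319)
link 1: phi[1] = -55 + 25 = -30 deg
  cos(-30 deg) = 0.8660, sin(-30 deg) = -0.5000
  joint[2] = (2.7532, -3.9319) + 2.4 * (0.8660, -0.5000) = (2.7532 + 2.0785, -3.9319 + -1.2000) = (4.8316, -5.1319)
link 2: phi[2] = -55 + 25 + 45 = 15 deg
  cos(15 deg) = 0.9659, sin(15 deg) = 0.2588
  joint[3] = (4.8316, -5.1319) + 5.3 * (0.9659, 0.2588) = (4.8316 + 5.1194, -5.1319 + 1.3717) = (9.9510, -3.7602)
End effector: (9.9510, -3.7602)

Answer: 9.9510 -3.7602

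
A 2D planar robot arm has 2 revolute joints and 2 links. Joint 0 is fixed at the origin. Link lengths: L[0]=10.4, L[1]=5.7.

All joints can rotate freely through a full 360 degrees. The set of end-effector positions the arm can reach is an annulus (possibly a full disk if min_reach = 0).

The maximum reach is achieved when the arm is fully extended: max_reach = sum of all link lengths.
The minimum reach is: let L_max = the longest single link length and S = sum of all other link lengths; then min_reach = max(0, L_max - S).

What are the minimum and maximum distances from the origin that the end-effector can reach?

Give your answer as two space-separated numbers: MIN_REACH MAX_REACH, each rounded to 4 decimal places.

Link lengths: [10.4, 5.7]
max_reach = 10.4 + 5.7 = 16.1
L_max = max([10.4, 5.7]) = 10.4
S (sum of others) = 16.1 - 10.4 = 5.7
min_reach = max(0, 10.4 - 5.7) = max(0, 4.7) = 4.7

Answer: 4.7000 16.1000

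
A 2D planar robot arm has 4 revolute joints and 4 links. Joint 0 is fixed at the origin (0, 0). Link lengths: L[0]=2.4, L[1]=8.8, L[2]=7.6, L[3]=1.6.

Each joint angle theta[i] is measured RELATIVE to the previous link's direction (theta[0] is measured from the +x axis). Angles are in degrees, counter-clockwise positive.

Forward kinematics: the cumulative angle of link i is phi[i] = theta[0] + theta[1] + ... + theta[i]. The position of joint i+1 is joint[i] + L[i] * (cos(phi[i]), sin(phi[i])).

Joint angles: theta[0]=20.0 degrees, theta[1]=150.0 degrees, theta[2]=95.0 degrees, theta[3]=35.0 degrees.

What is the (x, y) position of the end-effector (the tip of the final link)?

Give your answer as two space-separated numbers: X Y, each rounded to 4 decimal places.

joint[0] = (0.0000, 0.0000)  (base)
link 0: phi[0] = 20 = 20 deg
  cos(20 deg) = 0.9397, sin(20 deg) = 0.3420
  joint[1] = (0.0000, 0.0000) + 2.4 * (0.9397, 0.3420) = (0.0000 + 2.2553, 0.0000 + 0.8208) = (2.2553, 0.8208)
link 1: phi[1] = 20 + 150 = 170 deg
  cos(170 deg) = -0.9848, sin(170 deg) = 0.1736
  joint[2] = (2.2553, 0.8208) + 8.8 * (-0.9848, 0.1736) = (2.2553 + -8.6663, 0.8208 + 1.5281) = (-6.4110, 2.3490)
link 2: phi[2] = 20 + 150 + 95 = 265 deg
  cos(265 deg) = -0.0872, sin(265 deg) = -0.9962
  joint[3] = (-6.4110, 2.3490) + 7.6 * (-0.0872, -0.9962) = (-6.4110 + -0.6624, 2.3490 + -7.5711) = (-7.0734, -5.2221)
link 3: phi[3] = 20 + 150 + 95 + 35 = 300 deg
  cos(300 deg) = 0.5000, sin(300 deg) = -0.8660
  joint[4] = (-7.0734, -5.2221) + 1.6 * (0.5000, -0.8660) = (-7.0734 + 0.8000, -5.2221 + -1.3856) = (-6.2734, -6.6078)
End effector: (-6.2734, -6.6078)

Answer: -6.2734 -6.6078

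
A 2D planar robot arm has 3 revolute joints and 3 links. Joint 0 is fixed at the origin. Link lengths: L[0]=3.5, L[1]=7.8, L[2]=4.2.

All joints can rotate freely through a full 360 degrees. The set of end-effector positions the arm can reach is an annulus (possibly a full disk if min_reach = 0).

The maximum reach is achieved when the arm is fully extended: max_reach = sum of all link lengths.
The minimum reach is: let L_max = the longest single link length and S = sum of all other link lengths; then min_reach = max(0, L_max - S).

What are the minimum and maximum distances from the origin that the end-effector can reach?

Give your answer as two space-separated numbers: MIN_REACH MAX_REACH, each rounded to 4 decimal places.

Link lengths: [3.5, 7.8, 4.2]
max_reach = 3.5 + 7.8 + 4.2 = 15.5
L_max = max([3.5, 7.8, 4.2]) = 7.8
S (sum of others) = 15.5 - 7.8 = 7.7
min_reach = max(0, 7.8 - 7.7) = max(0, 0.1) = 0.1

Answer: 0.1000 15.5000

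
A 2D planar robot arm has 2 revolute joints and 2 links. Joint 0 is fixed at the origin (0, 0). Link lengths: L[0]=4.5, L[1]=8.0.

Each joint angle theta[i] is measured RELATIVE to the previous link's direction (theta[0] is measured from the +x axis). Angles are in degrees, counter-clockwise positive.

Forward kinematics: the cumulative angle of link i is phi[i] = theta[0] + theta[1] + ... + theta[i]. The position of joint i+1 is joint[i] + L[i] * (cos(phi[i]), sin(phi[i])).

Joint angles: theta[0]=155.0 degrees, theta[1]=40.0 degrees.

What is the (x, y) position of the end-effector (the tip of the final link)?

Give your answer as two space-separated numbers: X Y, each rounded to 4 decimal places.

joint[0] = (0.0000, 0.0000)  (base)
link 0: phi[0] = 155 = 155 deg
  cos(155 deg) = -0.9063, sin(155 deg) = 0.4226
  joint[1] = (0.0000, 0.0000) + 4.5 * (-0.9063, 0.4226) = (0.0000 + -4.0784, 0.0000 + 1.9018) = (-4.0784, 1.9018)
link 1: phi[1] = 155 + 40 = 195 deg
  cos(195 deg) = -0.9659, sin(195 deg) = -0.2588
  joint[2] = (-4.0784, 1.9018) + 8 * (-0.9659, -0.2588) = (-4.0784 + -7.7274, 1.9018 + -2.0706) = (-11.8058, -0.1688)
End effector: (-11.8058, -0.1688)

Answer: -11.8058 -0.1688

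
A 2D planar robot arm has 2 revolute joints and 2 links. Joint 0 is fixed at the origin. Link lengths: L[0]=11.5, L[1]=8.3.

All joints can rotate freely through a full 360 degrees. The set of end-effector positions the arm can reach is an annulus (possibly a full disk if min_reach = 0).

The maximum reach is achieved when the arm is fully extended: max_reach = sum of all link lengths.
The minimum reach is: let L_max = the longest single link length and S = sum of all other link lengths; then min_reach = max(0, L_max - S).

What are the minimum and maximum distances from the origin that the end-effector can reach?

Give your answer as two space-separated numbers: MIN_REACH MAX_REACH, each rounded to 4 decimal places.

Link lengths: [11.5, 8.3]
max_reach = 11.5 + 8.3 = 19.8
L_max = max([11.5, 8.3]) = 11.5
S (sum of others) = 19.8 - 11.5 = 8.3
min_reach = max(0, 11.5 - 8.3) = max(0, 3.2) = 3.2

Answer: 3.2000 19.8000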